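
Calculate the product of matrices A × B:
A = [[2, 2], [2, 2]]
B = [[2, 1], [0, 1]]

Matrix multiplication:
C[0][0] = 2×2 + 2×0 = 4
C[0][1] = 2×1 + 2×1 = 4
C[1][0] = 2×2 + 2×0 = 4
C[1][1] = 2×1 + 2×1 = 4
Result: [[4, 4], [4, 4]]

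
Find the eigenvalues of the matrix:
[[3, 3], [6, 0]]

Characteristic equation: det(A - λI) = 0
λ² - (trace)λ + (det) = 0
trace = 3 + 0 = 3, det = (3)(0) - (3)(6) = -18
λ² - (3)λ + (-18) = 0
λ = (3 ± √((3)² - 4·(-18))) / 2 = (3 ± √81) / 2
Solving: λ = -3, 6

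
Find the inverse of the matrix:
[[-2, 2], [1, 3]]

For [[a,b],[c,d]], inverse = (1/det)·[[d,-b],[-c,a]]
det = (-2)(3) - (2)(1) = -6 - 2 = -8
Inverse = (1/-8)·[[3, -2], [-1, -2]]
= [[-3/8, 1/4], [1/8, 1/4]]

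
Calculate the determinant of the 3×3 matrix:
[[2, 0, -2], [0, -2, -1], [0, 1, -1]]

Expansion along first row:
det = 2·det([[-2,-1],[1,-1]]) - 0·det([[0,-1],[0,-1]]) + -2·det([[0,-2],[0,1]])
    = 2·(-2·-1 - -1·1) - 0·(0·-1 - -1·0) + -2·(0·1 - -2·0)
    = 2·3 - 0·0 + -2·0
    = 6 + 0 + 0 = 6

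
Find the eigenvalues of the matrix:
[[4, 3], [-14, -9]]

Characteristic equation: det(A - λI) = 0
λ² - (trace)λ + (det) = 0
trace = 4 + -9 = -5, det = (4)(-9) - (3)(-14) = 6
λ² - (-5)λ + (6) = 0
λ = (-5 ± √((-5)² - 4·(6))) / 2 = (-5 ± √1) / 2
Solving: λ = -3, -2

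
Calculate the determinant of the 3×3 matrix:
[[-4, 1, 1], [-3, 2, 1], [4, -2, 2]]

Expansion along first row:
det = -4·det([[2,1],[-2,2]]) - 1·det([[-3,1],[4,2]]) + 1·det([[-3,2],[4,-2]])
    = -4·(2·2 - 1·-2) - 1·(-3·2 - 1·4) + 1·(-3·-2 - 2·4)
    = -4·6 - 1·-10 + 1·-2
    = -24 + 10 + -2 = -16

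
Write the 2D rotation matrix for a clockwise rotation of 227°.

Rotation matrix formula: [[cos θ, -sin θ], [sin θ, cos θ]]
A clockwise rotation by 227° is equivalent to a counterclockwise rotation by -227°.
For θ = -227°:
cos(-227°) = -0.6820
sin(-227°) = 0.7314
Result: [[-0.6820, -0.7314], [0.7314, -0.6820]]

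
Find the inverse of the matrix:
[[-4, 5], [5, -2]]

For [[a,b],[c,d]], inverse = (1/det)·[[d,-b],[-c,a]]
det = (-4)(-2) - (5)(5) = 8 - 25 = -17
Inverse = (1/-17)·[[-2, -5], [-5, -4]]
= [[2/17, 5/17], [5/17, 4/17]]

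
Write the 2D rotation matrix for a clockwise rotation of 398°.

Rotation matrix formula: [[cos θ, -sin θ], [sin θ, cos θ]]
A clockwise rotation by 398° is equivalent to a counterclockwise rotation by -398°.
For θ = -398°:
cos(-398°) = 0.7880
sin(-398°) = -0.6157
Result: [[0.7880, 0.6157], [-0.6157, 0.7880]]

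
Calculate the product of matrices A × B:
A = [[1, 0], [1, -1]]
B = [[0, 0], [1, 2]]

Matrix multiplication:
C[0][0] = 1×0 + 0×1 = 0
C[0][1] = 1×0 + 0×2 = 0
C[1][0] = 1×0 + -1×1 = -1
C[1][1] = 1×0 + -1×2 = -2
Result: [[0, 0], [-1, -2]]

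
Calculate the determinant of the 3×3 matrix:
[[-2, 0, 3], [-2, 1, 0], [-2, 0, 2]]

Expansion along first row:
det = -2·det([[1,0],[0,2]]) - 0·det([[-2,0],[-2,2]]) + 3·det([[-2,1],[-2,0]])
    = -2·(1·2 - 0·0) - 0·(-2·2 - 0·-2) + 3·(-2·0 - 1·-2)
    = -2·2 - 0·-4 + 3·2
    = -4 + 0 + 6 = 2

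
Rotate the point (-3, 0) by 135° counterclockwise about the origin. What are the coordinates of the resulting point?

Rotation matrix for 135°: [[cos 135°, -sin 135°], [sin 135°, cos 135°]] ≈ [[-0.707107, -0.707107], [0.707107, -0.707107]]
[[-0.707107, -0.707107], [0.707107, -0.707107]] × [-3, 0]ᵀ ≈ [2.1213, -2.1213]ᵀ
Result: (2.1213, -2.1213)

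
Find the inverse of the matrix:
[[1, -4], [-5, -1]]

For [[a,b],[c,d]], inverse = (1/det)·[[d,-b],[-c,a]]
det = (1)(-1) - (-4)(-5) = -1 - 20 = -21
Inverse = (1/-21)·[[-1, 4], [5, 1]]
= [[1/21, -4/21], [-5/21, -1/21]]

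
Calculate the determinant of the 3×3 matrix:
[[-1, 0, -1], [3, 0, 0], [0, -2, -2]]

Expansion along first row:
det = -1·det([[0,0],[-2,-2]]) - 0·det([[3,0],[0,-2]]) + -1·det([[3,0],[0,-2]])
    = -1·(0·-2 - 0·-2) - 0·(3·-2 - 0·0) + -1·(3·-2 - 0·0)
    = -1·0 - 0·-6 + -1·-6
    = 0 + 0 + 6 = 6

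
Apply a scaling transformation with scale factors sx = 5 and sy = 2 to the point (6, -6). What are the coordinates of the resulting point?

Scaling matrix:
[[5, 0], [0, 2]]
Result: (6 × 5, -6 × 2) = (30, -12)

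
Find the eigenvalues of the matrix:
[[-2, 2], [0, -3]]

Characteristic equation: det(A - λI) = 0
λ² - (trace)λ + (det) = 0
trace = -2 + -3 = -5, det = (-2)(-3) - (2)(0) = 6
λ² - (-5)λ + (6) = 0
λ = (-5 ± √((-5)² - 4·(6))) / 2 = (-5 ± √1) / 2
Solving: λ = -3, -2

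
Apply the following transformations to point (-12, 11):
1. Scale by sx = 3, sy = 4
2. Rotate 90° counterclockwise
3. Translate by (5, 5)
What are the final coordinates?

Step 1: Scale → (-36, 44)
Step 2: Rotate 90° → (-44, -36)
Step 3: Translate → (-39, -31)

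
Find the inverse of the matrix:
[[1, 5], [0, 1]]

For [[a,b],[c,d]], inverse = (1/det)·[[d,-b],[-c,a]]
det = (1)(1) - (5)(0) = 1 - 0 = 1
Inverse = [[1, -5], [0, 1]]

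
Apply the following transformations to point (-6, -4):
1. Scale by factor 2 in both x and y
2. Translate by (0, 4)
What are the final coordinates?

Step 1: Scale (-6, -4) by 2 → (-12, -8)
Step 2: Translate by (0, 4) → (-12, -4)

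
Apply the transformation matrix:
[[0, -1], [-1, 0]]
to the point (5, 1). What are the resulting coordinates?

Matrix multiplication:
[[0, -1], [-1, 0]] × [5, 1]ᵀ
= [(0)(5) + (-1)(1), (-1)(5) + (0)(1)]ᵀ
= [-1, -5]ᵀ
Result: (-1, -5)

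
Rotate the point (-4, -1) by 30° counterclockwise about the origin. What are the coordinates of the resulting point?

Rotation matrix for 30°: [[cos 30°, -sin 30°], [sin 30°, cos 30°]] ≈ [[0.866025, -0.500000], [0.500000, 0.866025]]
[[0.866025, -0.500000], [0.500000, 0.866025]] × [-4, -1]ᵀ ≈ [-2.9641, -2.8660]ᵀ
Result: (-2.9641, -2.8660)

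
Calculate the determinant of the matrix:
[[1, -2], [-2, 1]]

For a 2×2 matrix [[a, b], [c, d]], det = ad - bc
det = (1)(1) - (-2)(-2) = 1 - 4 = -3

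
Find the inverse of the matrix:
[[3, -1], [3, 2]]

For [[a,b],[c,d]], inverse = (1/det)·[[d,-b],[-c,a]]
det = (3)(2) - (-1)(3) = 6 - -3 = 9
Inverse = (1/9)·[[2, 1], [-3, 3]]
= [[2/9, 1/9], [-1/3, 1/3]]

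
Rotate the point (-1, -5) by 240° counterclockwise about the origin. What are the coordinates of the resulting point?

Rotation matrix for 240°: [[cos 240°, -sin 240°], [sin 240°, cos 240°]] ≈ [[-0.500000, 0.866025], [-0.866025, -0.500000]]
[[-0.500000, 0.866025], [-0.866025, -0.500000]] × [-1, -5]ᵀ ≈ [-3.8301, 3.3660]ᵀ
Result: (-3.8301, 3.3660)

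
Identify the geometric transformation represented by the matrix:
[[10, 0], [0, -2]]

This matrix represents: non-uniform scaling by sx = 10, sy = -2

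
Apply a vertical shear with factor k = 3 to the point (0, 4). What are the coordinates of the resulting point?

Shear matrix for vertical shear with factor k = 3:
[[1, 0], [3, 1]]
Result: (0, 4) → (0, 4)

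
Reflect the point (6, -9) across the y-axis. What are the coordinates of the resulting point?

Reflection across y-axis: (6, -9) → (-6, -9)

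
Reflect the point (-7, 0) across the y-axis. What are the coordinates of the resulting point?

Reflection across y-axis: (-7, 0) → (7, 0)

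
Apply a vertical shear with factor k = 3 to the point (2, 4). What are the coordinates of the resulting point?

Shear matrix for vertical shear with factor k = 3:
[[1, 0], [3, 1]]
Result: (2, 4) → (2, 10)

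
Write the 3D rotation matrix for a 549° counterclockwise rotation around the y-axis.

Rotation matrix for counterclockwise 549° around y-axis:
cos(549°) = -0.9877, sin(549°) = -0.1564
Result: [[-0.9877, 0, -0.1564], [0, 1, 0], [0.1564, 0, -0.9877]]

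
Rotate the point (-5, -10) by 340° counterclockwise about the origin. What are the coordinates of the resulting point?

Rotation matrix for 340°: [[cos 340°, -sin 340°], [sin 340°, cos 340°]] ≈ [[0.939693, 0.342020], [-0.342020, 0.939693]]
[[0.939693, 0.342020], [-0.342020, 0.939693]] × [-5, -10]ᵀ ≈ [-8.1187, -7.6868]ᵀ
Result: (-8.1187, -7.6868)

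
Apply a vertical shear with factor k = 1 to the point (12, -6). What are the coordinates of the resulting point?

Shear matrix for vertical shear with factor k = 1:
[[1, 0], [1, 1]]
Result: (12, -6) → (12, 6)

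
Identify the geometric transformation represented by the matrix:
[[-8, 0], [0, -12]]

This matrix represents: non-uniform scaling by sx = -8, sy = -12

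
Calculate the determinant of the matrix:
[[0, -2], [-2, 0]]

For a 2×2 matrix [[a, b], [c, d]], det = ad - bc
det = (0)(0) - (-2)(-2) = 0 - 4 = -4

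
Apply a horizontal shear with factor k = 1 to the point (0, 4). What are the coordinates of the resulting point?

Shear matrix for horizontal shear with factor k = 1:
[[1, 1], [0, 1]]
Result: (0, 4) → (4, 4)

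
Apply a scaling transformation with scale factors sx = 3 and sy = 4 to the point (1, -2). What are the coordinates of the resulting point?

Scaling matrix:
[[3, 0], [0, 4]]
Result: (1 × 3, -2 × 4) = (3, -8)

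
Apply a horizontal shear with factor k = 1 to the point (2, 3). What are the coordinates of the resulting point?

Shear matrix for horizontal shear with factor k = 1:
[[1, 1], [0, 1]]
Result: (2, 3) → (5, 3)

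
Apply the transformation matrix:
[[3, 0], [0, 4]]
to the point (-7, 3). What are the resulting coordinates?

Matrix multiplication:
[[3, 0], [0, 4]] × [-7, 3]ᵀ
= [(3)(-7) + (0)(3), (0)(-7) + (4)(3)]ᵀ
= [-21, 12]ᵀ
Result: (-21, 12)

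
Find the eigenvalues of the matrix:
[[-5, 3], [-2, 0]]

Characteristic equation: det(A - λI) = 0
λ² - (trace)λ + (det) = 0
trace = -5 + 0 = -5, det = (-5)(0) - (3)(-2) = 6
λ² - (-5)λ + (6) = 0
λ = (-5 ± √((-5)² - 4·(6))) / 2 = (-5 ± √1) / 2
Solving: λ = -3, -2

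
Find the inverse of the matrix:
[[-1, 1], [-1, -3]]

For [[a,b],[c,d]], inverse = (1/det)·[[d,-b],[-c,a]]
det = (-1)(-3) - (1)(-1) = 3 - -1 = 4
Inverse = (1/4)·[[-3, -1], [1, -1]]
= [[-3/4, -1/4], [1/4, -1/4]]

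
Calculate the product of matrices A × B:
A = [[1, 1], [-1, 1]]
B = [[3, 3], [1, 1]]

Matrix multiplication:
C[0][0] = 1×3 + 1×1 = 4
C[0][1] = 1×3 + 1×1 = 4
C[1][0] = -1×3 + 1×1 = -2
C[1][1] = -1×3 + 1×1 = -2
Result: [[4, 4], [-2, -2]]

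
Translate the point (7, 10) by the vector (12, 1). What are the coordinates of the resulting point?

Translation by (12, 1) (homogeneous matrix [[1, 0, 12], [0, 1, 1], [0, 0, 1]]):
x' = 7 + 12 = 19
y' = 10 + 1 = 11
Result: (19, 11)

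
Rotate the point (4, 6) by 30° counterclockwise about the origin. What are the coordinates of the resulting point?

Rotation matrix for 30°: [[cos 30°, -sin 30°], [sin 30°, cos 30°]] ≈ [[0.866025, -0.500000], [0.500000, 0.866025]]
[[0.866025, -0.500000], [0.500000, 0.866025]] × [4, 6]ᵀ ≈ [0.4641, 7.1962]ᵀ
Result: (0.4641, 7.1962)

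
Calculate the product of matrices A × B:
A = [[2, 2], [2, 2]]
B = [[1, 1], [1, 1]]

Matrix multiplication:
C[0][0] = 2×1 + 2×1 = 4
C[0][1] = 2×1 + 2×1 = 4
C[1][0] = 2×1 + 2×1 = 4
C[1][1] = 2×1 + 2×1 = 4
Result: [[4, 4], [4, 4]]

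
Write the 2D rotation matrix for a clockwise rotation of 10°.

Rotation matrix formula: [[cos θ, -sin θ], [sin θ, cos θ]]
A clockwise rotation by 10° is equivalent to a counterclockwise rotation by -10°.
For θ = -10°:
cos(-10°) = 0.9848
sin(-10°) = -0.1736
Result: [[0.9848, 0.1736], [-0.1736, 0.9848]]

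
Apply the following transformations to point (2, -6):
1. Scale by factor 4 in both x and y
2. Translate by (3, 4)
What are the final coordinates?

Step 1: Scale (2, -6) by 4 → (8, -24)
Step 2: Translate by (3, 4) → (11, -20)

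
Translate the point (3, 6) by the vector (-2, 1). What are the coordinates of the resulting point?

Translation by (-2, 1) (homogeneous matrix [[1, 0, -2], [0, 1, 1], [0, 0, 1]]):
x' = 3 + -2 = 1
y' = 6 + 1 = 7
Result: (1, 7)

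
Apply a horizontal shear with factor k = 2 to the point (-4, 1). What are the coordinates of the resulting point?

Shear matrix for horizontal shear with factor k = 2:
[[1, 2], [0, 1]]
Result: (-4, 1) → (-2, 1)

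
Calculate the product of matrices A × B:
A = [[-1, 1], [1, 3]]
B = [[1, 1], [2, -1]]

Matrix multiplication:
C[0][0] = -1×1 + 1×2 = 1
C[0][1] = -1×1 + 1×-1 = -2
C[1][0] = 1×1 + 3×2 = 7
C[1][1] = 1×1 + 3×-1 = -2
Result: [[1, -2], [7, -2]]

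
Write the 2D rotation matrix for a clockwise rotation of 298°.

Rotation matrix formula: [[cos θ, -sin θ], [sin θ, cos θ]]
A clockwise rotation by 298° is equivalent to a counterclockwise rotation by -298°.
For θ = -298°:
cos(-298°) = 0.4695
sin(-298°) = 0.8829
Result: [[0.4695, -0.8829], [0.8829, 0.4695]]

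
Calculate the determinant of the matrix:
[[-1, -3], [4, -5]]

For a 2×2 matrix [[a, b], [c, d]], det = ad - bc
det = (-1)(-5) - (-3)(4) = 5 - -12 = 17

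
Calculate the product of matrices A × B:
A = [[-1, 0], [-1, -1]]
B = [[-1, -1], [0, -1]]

Matrix multiplication:
C[0][0] = -1×-1 + 0×0 = 1
C[0][1] = -1×-1 + 0×-1 = 1
C[1][0] = -1×-1 + -1×0 = 1
C[1][1] = -1×-1 + -1×-1 = 2
Result: [[1, 1], [1, 2]]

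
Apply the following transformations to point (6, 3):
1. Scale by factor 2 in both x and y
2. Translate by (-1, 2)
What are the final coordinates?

Step 1: Scale (6, 3) by 2 → (12, 6)
Step 2: Translate by (-1, 2) → (11, 8)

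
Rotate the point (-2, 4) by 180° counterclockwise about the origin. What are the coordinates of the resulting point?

Rotation matrix for 180°: [[cos 180°, -sin 180°], [sin 180°, cos 180°]] = [[-1, 0], [0, -1]]
[[-1, 0], [0, -1]] × [-2, 4]ᵀ = [2, -4]ᵀ
Result: (2, -4)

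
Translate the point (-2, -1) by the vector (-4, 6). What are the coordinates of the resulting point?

Translation by (-4, 6) (homogeneous matrix [[1, 0, -4], [0, 1, 6], [0, 0, 1]]):
x' = -2 + -4 = -6
y' = -1 + 6 = 5
Result: (-6, 5)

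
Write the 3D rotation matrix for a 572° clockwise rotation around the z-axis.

Rotation matrix for clockwise 572° around z-axis:
A clockwise rotation by 572° is a counterclockwise rotation by -572°.
cos(-572°) = -0.8480, sin(-572°) = 0.5299
Result: [[-0.8480, -0.5299, 0], [0.5299, -0.8480, 0], [0, 0, 1]]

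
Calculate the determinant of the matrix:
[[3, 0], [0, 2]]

For a 2×2 matrix [[a, b], [c, d]], det = ad - bc
det = (3)(2) - (0)(0) = 6 - 0 = 6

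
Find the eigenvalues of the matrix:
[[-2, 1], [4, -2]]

Characteristic equation: det(A - λI) = 0
λ² - (trace)λ + (det) = 0
trace = -2 + -2 = -4, det = (-2)(-2) - (1)(4) = 0
λ² - (-4)λ + (0) = 0
λ = (-4 ± √((-4)² - 4·(0))) / 2 = (-4 ± √16) / 2
Solving: λ = -4, 0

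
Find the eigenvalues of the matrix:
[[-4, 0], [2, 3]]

Characteristic equation: det(A - λI) = 0
λ² - (trace)λ + (det) = 0
trace = -4 + 3 = -1, det = (-4)(3) - (0)(2) = -12
λ² - (-1)λ + (-12) = 0
λ = (-1 ± √((-1)² - 4·(-12))) / 2 = (-1 ± √49) / 2
Solving: λ = -4, 3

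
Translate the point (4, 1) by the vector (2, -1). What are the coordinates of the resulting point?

Translation by (2, -1) (homogeneous matrix [[1, 0, 2], [0, 1, -1], [0, 0, 1]]):
x' = 4 + 2 = 6
y' = 1 + -1 = 0
Result: (6, 0)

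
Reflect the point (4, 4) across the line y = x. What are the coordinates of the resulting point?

Reflection across line y = x: (4, 4) → (4, 4)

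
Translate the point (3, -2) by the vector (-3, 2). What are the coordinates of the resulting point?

Translation by (-3, 2) (homogeneous matrix [[1, 0, -3], [0, 1, 2], [0, 0, 1]]):
x' = 3 + -3 = 0
y' = -2 + 2 = 0
Result: (0, 0)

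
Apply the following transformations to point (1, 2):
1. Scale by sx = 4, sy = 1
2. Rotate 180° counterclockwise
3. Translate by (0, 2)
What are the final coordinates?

Step 1: Scale → (4, 2)
Step 2: Rotate 180° → (-4, -2)
Step 3: Translate → (-4, 0)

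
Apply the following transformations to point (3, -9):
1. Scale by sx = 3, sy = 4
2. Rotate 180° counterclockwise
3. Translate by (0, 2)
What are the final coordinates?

Step 1: Scale → (9, -36)
Step 2: Rotate 180° → (-9, 36)
Step 3: Translate → (-9, 38)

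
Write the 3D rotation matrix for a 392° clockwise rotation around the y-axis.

Rotation matrix for clockwise 392° around y-axis:
A clockwise rotation by 392° is a counterclockwise rotation by -392°.
cos(-392°) = 0.8480, sin(-392°) = -0.5299
Result: [[0.8480, 0, -0.5299], [0, 1, 0], [0.5299, 0, 0.8480]]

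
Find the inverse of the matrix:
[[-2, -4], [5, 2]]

For [[a,b],[c,d]], inverse = (1/det)·[[d,-b],[-c,a]]
det = (-2)(2) - (-4)(5) = -4 - -20 = 16
Inverse = (1/16)·[[2, 4], [-5, -2]]
= [[1/8, 1/4], [-5/16, -1/8]]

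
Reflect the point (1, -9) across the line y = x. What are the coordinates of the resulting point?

Reflection across line y = x: (1, -9) → (-9, 1)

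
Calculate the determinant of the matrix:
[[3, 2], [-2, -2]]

For a 2×2 matrix [[a, b], [c, d]], det = ad - bc
det = (3)(-2) - (2)(-2) = -6 - -4 = -2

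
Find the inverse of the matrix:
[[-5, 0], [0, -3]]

For [[a,b],[c,d]], inverse = (1/det)·[[d,-b],[-c,a]]
det = (-5)(-3) - (0)(0) = 15 - 0 = 15
Inverse = (1/15)·[[-3, 0], [0, -5]]
= [[-1/5, 0], [0, -1/3]]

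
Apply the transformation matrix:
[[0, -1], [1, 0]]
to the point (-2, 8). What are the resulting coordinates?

Matrix multiplication:
[[0, -1], [1, 0]] × [-2, 8]ᵀ
= [(0)(-2) + (-1)(8), (1)(-2) + (0)(8)]ᵀ
= [-8, -2]ᵀ
Result: (-8, -2)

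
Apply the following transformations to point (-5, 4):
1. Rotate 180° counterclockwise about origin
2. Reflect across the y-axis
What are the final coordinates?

Step 1: Rotate 180° → (5, -4)
Step 2: Reflect across y-axis → (-5, -4)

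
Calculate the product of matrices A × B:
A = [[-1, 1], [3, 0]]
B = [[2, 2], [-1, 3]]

Matrix multiplication:
C[0][0] = -1×2 + 1×-1 = -3
C[0][1] = -1×2 + 1×3 = 1
C[1][0] = 3×2 + 0×-1 = 6
C[1][1] = 3×2 + 0×3 = 6
Result: [[-3, 1], [6, 6]]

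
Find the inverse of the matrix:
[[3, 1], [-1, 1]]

For [[a,b],[c,d]], inverse = (1/det)·[[d,-b],[-c,a]]
det = (3)(1) - (1)(-1) = 3 - -1 = 4
Inverse = (1/4)·[[1, -1], [1, 3]]
= [[1/4, -1/4], [1/4, 3/4]]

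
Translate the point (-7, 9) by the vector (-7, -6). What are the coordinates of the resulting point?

Translation by (-7, -6) (homogeneous matrix [[1, 0, -7], [0, 1, -6], [0, 0, 1]]):
x' = -7 + -7 = -14
y' = 9 + -6 = 3
Result: (-14, 3)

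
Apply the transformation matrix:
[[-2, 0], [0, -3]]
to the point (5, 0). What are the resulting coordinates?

Matrix multiplication:
[[-2, 0], [0, -3]] × [5, 0]ᵀ
= [(-2)(5) + (0)(0), (0)(5) + (-3)(0)]ᵀ
= [-10, 0]ᵀ
Result: (-10, 0)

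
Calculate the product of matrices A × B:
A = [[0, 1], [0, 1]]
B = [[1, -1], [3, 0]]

Matrix multiplication:
C[0][0] = 0×1 + 1×3 = 3
C[0][1] = 0×-1 + 1×0 = 0
C[1][0] = 0×1 + 1×3 = 3
C[1][1] = 0×-1 + 1×0 = 0
Result: [[3, 0], [3, 0]]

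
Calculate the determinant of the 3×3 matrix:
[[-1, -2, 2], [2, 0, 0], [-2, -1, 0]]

Expansion along first row:
det = -1·det([[0,0],[-1,0]]) - -2·det([[2,0],[-2,0]]) + 2·det([[2,0],[-2,-1]])
    = -1·(0·0 - 0·-1) - -2·(2·0 - 0·-2) + 2·(2·-1 - 0·-2)
    = -1·0 - -2·0 + 2·-2
    = 0 + 0 + -4 = -4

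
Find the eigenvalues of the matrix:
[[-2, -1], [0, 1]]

Characteristic equation: det(A - λI) = 0
λ² - (trace)λ + (det) = 0
trace = -2 + 1 = -1, det = (-2)(1) - (-1)(0) = -2
λ² - (-1)λ + (-2) = 0
λ = (-1 ± √((-1)² - 4·(-2))) / 2 = (-1 ± √9) / 2
Solving: λ = -2, 1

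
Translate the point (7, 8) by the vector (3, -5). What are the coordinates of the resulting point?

Translation by (3, -5) (homogeneous matrix [[1, 0, 3], [0, 1, -5], [0, 0, 1]]):
x' = 7 + 3 = 10
y' = 8 + -5 = 3
Result: (10, 3)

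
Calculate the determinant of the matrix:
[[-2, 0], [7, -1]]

For a 2×2 matrix [[a, b], [c, d]], det = ad - bc
det = (-2)(-1) - (0)(7) = 2 - 0 = 2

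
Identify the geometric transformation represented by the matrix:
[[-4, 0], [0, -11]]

This matrix represents: non-uniform scaling by sx = -4, sy = -11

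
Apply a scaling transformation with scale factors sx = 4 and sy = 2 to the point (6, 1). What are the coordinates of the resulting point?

Scaling matrix:
[[4, 0], [0, 2]]
Result: (6 × 4, 1 × 2) = (24, 2)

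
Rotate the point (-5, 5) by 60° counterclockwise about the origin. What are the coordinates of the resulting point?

Rotation matrix for 60°: [[cos 60°, -sin 60°], [sin 60°, cos 60°]] ≈ [[0.500000, -0.866025], [0.866025, 0.500000]]
[[0.500000, -0.866025], [0.866025, 0.500000]] × [-5, 5]ᵀ ≈ [-6.8301, -1.8301]ᵀ
Result: (-6.8301, -1.8301)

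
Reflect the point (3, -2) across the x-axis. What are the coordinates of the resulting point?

Reflection across x-axis: (3, -2) → (3, 2)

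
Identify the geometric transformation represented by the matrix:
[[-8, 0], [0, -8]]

This matrix represents: uniform scaling by factor -8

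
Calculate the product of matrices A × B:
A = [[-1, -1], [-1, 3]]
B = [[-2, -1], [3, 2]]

Matrix multiplication:
C[0][0] = -1×-2 + -1×3 = -1
C[0][1] = -1×-1 + -1×2 = -1
C[1][0] = -1×-2 + 3×3 = 11
C[1][1] = -1×-1 + 3×2 = 7
Result: [[-1, -1], [11, 7]]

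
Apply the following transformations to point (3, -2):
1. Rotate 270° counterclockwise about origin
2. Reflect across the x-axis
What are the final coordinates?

Step 1: Rotate 270° → (-2, -3)
Step 2: Reflect across x-axis → (-2, 3)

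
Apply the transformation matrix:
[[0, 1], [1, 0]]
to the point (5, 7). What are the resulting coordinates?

Matrix multiplication:
[[0, 1], [1, 0]] × [5, 7]ᵀ
= [(0)(5) + (1)(7), (1)(5) + (0)(7)]ᵀ
= [7, 5]ᵀ
Result: (7, 5)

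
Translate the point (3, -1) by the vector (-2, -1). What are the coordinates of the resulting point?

Translation by (-2, -1) (homogeneous matrix [[1, 0, -2], [0, 1, -1], [0, 0, 1]]):
x' = 3 + -2 = 1
y' = -1 + -1 = -2
Result: (1, -2)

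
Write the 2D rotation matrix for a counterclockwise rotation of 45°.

Rotation matrix formula: [[cos θ, -sin θ], [sin θ, cos θ]]
For θ = 45°:
cos(45°) = √2/2
sin(45°) = √2/2
Result: [[√2/2, -√2/2], [√2/2, √2/2]]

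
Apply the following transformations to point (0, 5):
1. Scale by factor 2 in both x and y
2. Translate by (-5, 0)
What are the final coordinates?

Step 1: Scale (0, 5) by 2 → (0, 10)
Step 2: Translate by (-5, 0) → (-5, 10)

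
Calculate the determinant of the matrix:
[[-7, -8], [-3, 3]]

For a 2×2 matrix [[a, b], [c, d]], det = ad - bc
det = (-7)(3) - (-8)(-3) = -21 - 24 = -45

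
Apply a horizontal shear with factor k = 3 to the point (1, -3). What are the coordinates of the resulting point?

Shear matrix for horizontal shear with factor k = 3:
[[1, 3], [0, 1]]
Result: (1, -3) → (-8, -3)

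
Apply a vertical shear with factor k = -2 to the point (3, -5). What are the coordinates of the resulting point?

Shear matrix for vertical shear with factor k = -2:
[[1, 0], [-2, 1]]
Result: (3, -5) → (3, -11)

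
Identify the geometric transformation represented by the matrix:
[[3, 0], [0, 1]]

This matrix represents: non-uniform scaling by sx = 3, sy = 1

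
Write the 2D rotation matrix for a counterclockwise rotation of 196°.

Rotation matrix formula: [[cos θ, -sin θ], [sin θ, cos θ]]
For θ = 196°:
cos(196°) = -0.9613
sin(196°) = -0.2756
Result: [[-0.9613, 0.2756], [-0.2756, -0.9613]]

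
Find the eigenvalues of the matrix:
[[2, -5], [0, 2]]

Characteristic equation: det(A - λI) = 0
λ² - (trace)λ + (det) = 0
trace = 2 + 2 = 4, det = (2)(2) - (-5)(0) = 4
λ² - (4)λ + (4) = 0
λ = (4 ± √((4)² - 4·(4))) / 2 = (4 ± √0) / 2
Solving: λ = 2, 2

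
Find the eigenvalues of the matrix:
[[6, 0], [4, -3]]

Characteristic equation: det(A - λI) = 0
λ² - (trace)λ + (det) = 0
trace = 6 + -3 = 3, det = (6)(-3) - (0)(4) = -18
λ² - (3)λ + (-18) = 0
λ = (3 ± √((3)² - 4·(-18))) / 2 = (3 ± √81) / 2
Solving: λ = -3, 6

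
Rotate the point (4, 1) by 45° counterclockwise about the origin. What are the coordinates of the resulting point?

Rotation matrix for 45°: [[cos 45°, -sin 45°], [sin 45°, cos 45°]] ≈ [[0.707107, -0.707107], [0.707107, 0.707107]]
[[0.707107, -0.707107], [0.707107, 0.707107]] × [4, 1]ᵀ ≈ [2.1213, 3.5355]ᵀ
Result: (2.1213, 3.5355)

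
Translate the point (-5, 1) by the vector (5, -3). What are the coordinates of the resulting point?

Translation by (5, -3) (homogeneous matrix [[1, 0, 5], [0, 1, -3], [0, 0, 1]]):
x' = -5 + 5 = 0
y' = 1 + -3 = -2
Result: (0, -2)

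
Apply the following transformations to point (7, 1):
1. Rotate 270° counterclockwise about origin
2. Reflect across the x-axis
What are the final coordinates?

Step 1: Rotate 270° → (1, -7)
Step 2: Reflect across x-axis → (1, 7)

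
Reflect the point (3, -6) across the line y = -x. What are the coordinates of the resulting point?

Reflection across line y = -x: (3, -6) → (6, -3)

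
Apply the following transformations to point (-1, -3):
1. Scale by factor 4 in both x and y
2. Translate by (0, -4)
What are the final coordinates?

Step 1: Scale (-1, -3) by 4 → (-4, -12)
Step 2: Translate by (0, -4) → (-4, -16)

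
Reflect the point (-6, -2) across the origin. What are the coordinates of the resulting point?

Reflection across origin: (-6, -2) → (6, 2)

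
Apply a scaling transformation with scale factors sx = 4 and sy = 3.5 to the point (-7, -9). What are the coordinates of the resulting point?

Scaling matrix:
[[4, 0], [0, 3.50]]
Result: (-7 × 4, -9 × 3.5) = (-28, -31.5)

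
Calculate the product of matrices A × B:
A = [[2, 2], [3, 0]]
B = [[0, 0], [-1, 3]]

Matrix multiplication:
C[0][0] = 2×0 + 2×-1 = -2
C[0][1] = 2×0 + 2×3 = 6
C[1][0] = 3×0 + 0×-1 = 0
C[1][1] = 3×0 + 0×3 = 0
Result: [[-2, 6], [0, 0]]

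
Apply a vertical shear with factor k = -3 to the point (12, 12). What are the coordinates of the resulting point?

Shear matrix for vertical shear with factor k = -3:
[[1, 0], [-3, 1]]
Result: (12, 12) → (12, -24)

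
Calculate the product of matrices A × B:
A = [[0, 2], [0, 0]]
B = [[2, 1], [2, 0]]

Matrix multiplication:
C[0][0] = 0×2 + 2×2 = 4
C[0][1] = 0×1 + 2×0 = 0
C[1][0] = 0×2 + 0×2 = 0
C[1][1] = 0×1 + 0×0 = 0
Result: [[4, 0], [0, 0]]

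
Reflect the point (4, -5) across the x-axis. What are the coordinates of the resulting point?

Reflection across x-axis: (4, -5) → (4, 5)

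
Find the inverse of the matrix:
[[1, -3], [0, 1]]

For [[a,b],[c,d]], inverse = (1/det)·[[d,-b],[-c,a]]
det = (1)(1) - (-3)(0) = 1 - 0 = 1
Inverse = [[1, 3], [0, 1]]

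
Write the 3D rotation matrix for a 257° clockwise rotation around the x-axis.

Rotation matrix for clockwise 257° around x-axis:
A clockwise rotation by 257° is a counterclockwise rotation by -257°.
cos(-257°) = -0.2250, sin(-257°) = 0.9744
Result: [[1, 0, 0], [0, -0.2250, -0.9744], [0, 0.9744, -0.2250]]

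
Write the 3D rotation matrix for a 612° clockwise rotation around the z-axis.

Rotation matrix for clockwise 612° around z-axis:
A clockwise rotation by 612° is a counterclockwise rotation by -612°.
cos(-612°) = -0.3090, sin(-612°) = 0.9511
Result: [[-0.3090, -0.9511, 0], [0.9511, -0.3090, 0], [0, 0, 1]]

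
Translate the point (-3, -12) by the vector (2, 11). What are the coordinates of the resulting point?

Translation by (2, 11) (homogeneous matrix [[1, 0, 2], [0, 1, 11], [0, 0, 1]]):
x' = -3 + 2 = -1
y' = -12 + 11 = -1
Result: (-1, -1)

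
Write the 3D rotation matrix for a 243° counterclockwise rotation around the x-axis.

Rotation matrix for counterclockwise 243° around x-axis:
cos(243°) = -0.4540, sin(243°) = -0.8910
Result: [[1, 0, 0], [0, -0.4540, 0.8910], [0, -0.8910, -0.4540]]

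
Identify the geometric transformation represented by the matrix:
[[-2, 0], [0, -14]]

This matrix represents: non-uniform scaling by sx = -2, sy = -14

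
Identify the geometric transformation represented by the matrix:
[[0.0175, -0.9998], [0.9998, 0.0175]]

This matrix represents: rotation by 89° counterclockwise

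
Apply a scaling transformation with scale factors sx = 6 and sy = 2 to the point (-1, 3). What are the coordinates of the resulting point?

Scaling matrix:
[[6, 0], [0, 2]]
Result: (-1 × 6, 3 × 2) = (-6, 6)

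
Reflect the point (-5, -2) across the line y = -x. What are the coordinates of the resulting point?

Reflection across line y = -x: (-5, -2) → (2, 5)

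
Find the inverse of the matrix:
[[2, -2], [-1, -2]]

For [[a,b],[c,d]], inverse = (1/det)·[[d,-b],[-c,a]]
det = (2)(-2) - (-2)(-1) = -4 - 2 = -6
Inverse = (1/-6)·[[-2, 2], [1, 2]]
= [[1/3, -1/3], [-1/6, -1/3]]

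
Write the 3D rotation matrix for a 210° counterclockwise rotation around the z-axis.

Rotation matrix for counterclockwise 210° around z-axis:
cos(210°) = -√3/2, sin(210°) = -1/2
Result: [[-√3/2, 1/2, 0], [-1/2, -√3/2, 0], [0, 0, 1]]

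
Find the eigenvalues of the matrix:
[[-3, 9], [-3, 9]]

Characteristic equation: det(A - λI) = 0
λ² - (trace)λ + (det) = 0
trace = -3 + 9 = 6, det = (-3)(9) - (9)(-3) = 0
λ² - (6)λ + (0) = 0
λ = (6 ± √((6)² - 4·(0))) / 2 = (6 ± √36) / 2
Solving: λ = 0, 6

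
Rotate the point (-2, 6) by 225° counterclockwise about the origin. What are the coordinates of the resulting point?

Rotation matrix for 225°: [[cos 225°, -sin 225°], [sin 225°, cos 225°]] ≈ [[-0.707107, 0.707107], [-0.707107, -0.707107]]
[[-0.707107, 0.707107], [-0.707107, -0.707107]] × [-2, 6]ᵀ ≈ [5.6569, -2.8284]ᵀ
Result: (5.6569, -2.8284)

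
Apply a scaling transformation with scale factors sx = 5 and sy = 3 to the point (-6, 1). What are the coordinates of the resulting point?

Scaling matrix:
[[5, 0], [0, 3]]
Result: (-6 × 5, 1 × 3) = (-30, 3)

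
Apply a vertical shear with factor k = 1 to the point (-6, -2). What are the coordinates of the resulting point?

Shear matrix for vertical shear with factor k = 1:
[[1, 0], [1, 1]]
Result: (-6, -2) → (-6, -8)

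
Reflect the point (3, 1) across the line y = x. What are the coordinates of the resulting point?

Reflection across line y = x: (3, 1) → (1, 3)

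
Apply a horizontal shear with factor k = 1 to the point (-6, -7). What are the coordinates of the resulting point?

Shear matrix for horizontal shear with factor k = 1:
[[1, 1], [0, 1]]
Result: (-6, -7) → (-13, -7)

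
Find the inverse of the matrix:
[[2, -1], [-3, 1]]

For [[a,b],[c,d]], inverse = (1/det)·[[d,-b],[-c,a]]
det = (2)(1) - (-1)(-3) = 2 - 3 = -1
Inverse = (1/-1)·[[1, 1], [3, 2]]
= [[-1, -1], [-3, -2]]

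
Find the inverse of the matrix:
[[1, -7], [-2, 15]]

For [[a,b],[c,d]], inverse = (1/det)·[[d,-b],[-c,a]]
det = (1)(15) - (-7)(-2) = 15 - 14 = 1
Inverse = [[15, 7], [2, 1]]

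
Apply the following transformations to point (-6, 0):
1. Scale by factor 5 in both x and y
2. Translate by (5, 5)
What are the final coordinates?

Step 1: Scale (-6, 0) by 5 → (-30, 0)
Step 2: Translate by (5, 5) → (-25, 5)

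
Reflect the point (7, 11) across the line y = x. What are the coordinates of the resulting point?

Reflection across line y = x: (7, 11) → (11, 7)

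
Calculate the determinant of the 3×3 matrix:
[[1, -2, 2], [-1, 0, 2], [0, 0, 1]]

Expansion along first row:
det = 1·det([[0,2],[0,1]]) - -2·det([[-1,2],[0,1]]) + 2·det([[-1,0],[0,0]])
    = 1·(0·1 - 2·0) - -2·(-1·1 - 2·0) + 2·(-1·0 - 0·0)
    = 1·0 - -2·-1 + 2·0
    = 0 + -2 + 0 = -2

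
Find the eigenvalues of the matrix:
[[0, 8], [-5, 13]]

Characteristic equation: det(A - λI) = 0
λ² - (trace)λ + (det) = 0
trace = 0 + 13 = 13, det = (0)(13) - (8)(-5) = 40
λ² - (13)λ + (40) = 0
λ = (13 ± √((13)² - 4·(40))) / 2 = (13 ± √9) / 2
Solving: λ = 5, 8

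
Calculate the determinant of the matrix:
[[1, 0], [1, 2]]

For a 2×2 matrix [[a, b], [c, d]], det = ad - bc
det = (1)(2) - (0)(1) = 2 - 0 = 2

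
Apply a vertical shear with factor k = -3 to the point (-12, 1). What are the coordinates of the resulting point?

Shear matrix for vertical shear with factor k = -3:
[[1, 0], [-3, 1]]
Result: (-12, 1) → (-12, 37)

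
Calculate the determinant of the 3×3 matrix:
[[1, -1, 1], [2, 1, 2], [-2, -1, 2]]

Expansion along first row:
det = 1·det([[1,2],[-1,2]]) - -1·det([[2,2],[-2,2]]) + 1·det([[2,1],[-2,-1]])
    = 1·(1·2 - 2·-1) - -1·(2·2 - 2·-2) + 1·(2·-1 - 1·-2)
    = 1·4 - -1·8 + 1·0
    = 4 + 8 + 0 = 12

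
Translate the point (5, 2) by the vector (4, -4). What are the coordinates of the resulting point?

Translation by (4, -4) (homogeneous matrix [[1, 0, 4], [0, 1, -4], [0, 0, 1]]):
x' = 5 + 4 = 9
y' = 2 + -4 = -2
Result: (9, -2)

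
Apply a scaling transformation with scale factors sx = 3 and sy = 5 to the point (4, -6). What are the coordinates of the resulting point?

Scaling matrix:
[[3, 0], [0, 5]]
Result: (4 × 3, -6 × 5) = (12, -30)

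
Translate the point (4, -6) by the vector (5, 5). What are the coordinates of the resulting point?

Translation by (5, 5) (homogeneous matrix [[1, 0, 5], [0, 1, 5], [0, 0, 1]]):
x' = 4 + 5 = 9
y' = -6 + 5 = -1
Result: (9, -1)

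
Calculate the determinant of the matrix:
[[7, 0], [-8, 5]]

For a 2×2 matrix [[a, b], [c, d]], det = ad - bc
det = (7)(5) - (0)(-8) = 35 - 0 = 35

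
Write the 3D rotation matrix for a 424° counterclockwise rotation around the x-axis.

Rotation matrix for counterclockwise 424° around x-axis:
cos(424°) = 0.4384, sin(424°) = 0.8988
Result: [[1, 0, 0], [0, 0.4384, -0.8988], [0, 0.8988, 0.4384]]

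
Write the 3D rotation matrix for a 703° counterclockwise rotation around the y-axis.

Rotation matrix for counterclockwise 703° around y-axis:
cos(703°) = 0.9563, sin(703°) = -0.2924
Result: [[0.9563, 0, -0.2924], [0, 1, 0], [0.2924, 0, 0.9563]]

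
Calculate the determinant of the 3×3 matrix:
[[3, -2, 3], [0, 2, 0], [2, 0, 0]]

Expansion along first row:
det = 3·det([[2,0],[0,0]]) - -2·det([[0,0],[2,0]]) + 3·det([[0,2],[2,0]])
    = 3·(2·0 - 0·0) - -2·(0·0 - 0·2) + 3·(0·0 - 2·2)
    = 3·0 - -2·0 + 3·-4
    = 0 + 0 + -12 = -12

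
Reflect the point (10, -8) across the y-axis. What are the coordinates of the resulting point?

Reflection across y-axis: (10, -8) → (-10, -8)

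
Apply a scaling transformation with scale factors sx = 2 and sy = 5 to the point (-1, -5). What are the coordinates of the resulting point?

Scaling matrix:
[[2, 0], [0, 5]]
Result: (-1 × 2, -5 × 5) = (-2, -25)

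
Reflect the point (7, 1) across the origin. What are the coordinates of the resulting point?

Reflection across origin: (7, 1) → (-7, -1)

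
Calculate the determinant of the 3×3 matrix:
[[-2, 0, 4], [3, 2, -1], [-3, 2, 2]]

Expansion along first row:
det = -2·det([[2,-1],[2,2]]) - 0·det([[3,-1],[-3,2]]) + 4·det([[3,2],[-3,2]])
    = -2·(2·2 - -1·2) - 0·(3·2 - -1·-3) + 4·(3·2 - 2·-3)
    = -2·6 - 0·3 + 4·12
    = -12 + 0 + 48 = 36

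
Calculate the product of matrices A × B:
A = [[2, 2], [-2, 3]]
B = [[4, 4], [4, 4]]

Matrix multiplication:
C[0][0] = 2×4 + 2×4 = 16
C[0][1] = 2×4 + 2×4 = 16
C[1][0] = -2×4 + 3×4 = 4
C[1][1] = -2×4 + 3×4 = 4
Result: [[16, 16], [4, 4]]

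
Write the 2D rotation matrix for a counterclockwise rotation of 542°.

Rotation matrix formula: [[cos θ, -sin θ], [sin θ, cos θ]]
For θ = 542°:
cos(542°) = -0.9994
sin(542°) = -0.0349
Result: [[-0.9994, 0.0349], [-0.0349, -0.9994]]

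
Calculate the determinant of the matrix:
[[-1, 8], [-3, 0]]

For a 2×2 matrix [[a, b], [c, d]], det = ad - bc
det = (-1)(0) - (8)(-3) = 0 - -24 = 24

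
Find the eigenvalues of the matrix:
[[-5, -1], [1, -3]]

Characteristic equation: det(A - λI) = 0
λ² - (trace)λ + (det) = 0
trace = -5 + -3 = -8, det = (-5)(-3) - (-1)(1) = 16
λ² - (-8)λ + (16) = 0
λ = (-8 ± √((-8)² - 4·(16))) / 2 = (-8 ± √0) / 2
Solving: λ = -4, -4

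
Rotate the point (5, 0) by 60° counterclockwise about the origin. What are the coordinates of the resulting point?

Rotation matrix for 60°: [[cos 60°, -sin 60°], [sin 60°, cos 60°]] ≈ [[0.500000, -0.866025], [0.866025, 0.500000]]
[[0.500000, -0.866025], [0.866025, 0.500000]] × [5, 0]ᵀ ≈ [2.5000, 4.3301]ᵀ
Result: (2.5000, 4.3301)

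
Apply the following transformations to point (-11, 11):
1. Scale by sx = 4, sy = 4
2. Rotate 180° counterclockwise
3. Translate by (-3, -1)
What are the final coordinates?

Step 1: Scale → (-44, 44)
Step 2: Rotate 180° → (44, -44)
Step 3: Translate → (41, -45)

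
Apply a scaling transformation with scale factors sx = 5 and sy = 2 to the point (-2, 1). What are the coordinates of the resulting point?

Scaling matrix:
[[5, 0], [0, 2]]
Result: (-2 × 5, 1 × 2) = (-10, 2)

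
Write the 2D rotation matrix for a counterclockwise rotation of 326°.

Rotation matrix formula: [[cos θ, -sin θ], [sin θ, cos θ]]
For θ = 326°:
cos(326°) = 0.8290
sin(326°) = -0.5592
Result: [[0.8290, 0.5592], [-0.5592, 0.8290]]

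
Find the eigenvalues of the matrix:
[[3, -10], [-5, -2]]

Characteristic equation: det(A - λI) = 0
λ² - (trace)λ + (det) = 0
trace = 3 + -2 = 1, det = (3)(-2) - (-10)(-5) = -56
λ² - (1)λ + (-56) = 0
λ = (1 ± √((1)² - 4·(-56))) / 2 = (1 ± √225) / 2
Solving: λ = -7, 8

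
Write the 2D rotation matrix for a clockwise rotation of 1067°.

Rotation matrix formula: [[cos θ, -sin θ], [sin θ, cos θ]]
A clockwise rotation by 1067° is equivalent to a counterclockwise rotation by -1067°.
For θ = -1067°:
cos(-1067°) = 0.9744
sin(-1067°) = 0.2250
Result: [[0.9744, -0.2250], [0.2250, 0.9744]]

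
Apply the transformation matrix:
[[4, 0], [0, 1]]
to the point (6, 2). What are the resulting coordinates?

Matrix multiplication:
[[4, 0], [0, 1]] × [6, 2]ᵀ
= [(4)(6) + (0)(2), (0)(6) + (1)(2)]ᵀ
= [24, 2]ᵀ
Result: (24, 2)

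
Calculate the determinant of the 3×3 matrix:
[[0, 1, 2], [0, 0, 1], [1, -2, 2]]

Expansion along first row:
det = 0·det([[0,1],[-2,2]]) - 1·det([[0,1],[1,2]]) + 2·det([[0,0],[1,-2]])
    = 0·(0·2 - 1·-2) - 1·(0·2 - 1·1) + 2·(0·-2 - 0·1)
    = 0·2 - 1·-1 + 2·0
    = 0 + 1 + 0 = 1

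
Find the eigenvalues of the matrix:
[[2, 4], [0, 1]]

Characteristic equation: det(A - λI) = 0
λ² - (trace)λ + (det) = 0
trace = 2 + 1 = 3, det = (2)(1) - (4)(0) = 2
λ² - (3)λ + (2) = 0
λ = (3 ± √((3)² - 4·(2))) / 2 = (3 ± √1) / 2
Solving: λ = 1, 2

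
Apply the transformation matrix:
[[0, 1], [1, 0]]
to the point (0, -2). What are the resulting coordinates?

Matrix multiplication:
[[0, 1], [1, 0]] × [0, -2]ᵀ
= [(0)(0) + (1)(-2), (1)(0) + (0)(-2)]ᵀ
= [-2, 0]ᵀ
Result: (-2, 0)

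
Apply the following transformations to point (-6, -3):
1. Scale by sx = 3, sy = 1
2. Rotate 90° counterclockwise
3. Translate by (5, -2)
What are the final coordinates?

Step 1: Scale → (-18, -3)
Step 2: Rotate 90° → (3, -18)
Step 3: Translate → (8, -20)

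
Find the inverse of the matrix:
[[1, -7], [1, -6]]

For [[a,b],[c,d]], inverse = (1/det)·[[d,-b],[-c,a]]
det = (1)(-6) - (-7)(1) = -6 - -7 = 1
Inverse = [[-6, 7], [-1, 1]]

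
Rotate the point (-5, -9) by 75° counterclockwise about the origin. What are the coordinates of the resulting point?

Rotation matrix for 75°: [[cos 75°, -sin 75°], [sin 75°, cos 75°]] ≈ [[0.258819, -0.965926], [0.965926, 0.258819]]
[[0.258819, -0.965926], [0.965926, 0.258819]] × [-5, -9]ᵀ ≈ [7.3992, -7.1590]ᵀ
Result: (7.3992, -7.1590)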